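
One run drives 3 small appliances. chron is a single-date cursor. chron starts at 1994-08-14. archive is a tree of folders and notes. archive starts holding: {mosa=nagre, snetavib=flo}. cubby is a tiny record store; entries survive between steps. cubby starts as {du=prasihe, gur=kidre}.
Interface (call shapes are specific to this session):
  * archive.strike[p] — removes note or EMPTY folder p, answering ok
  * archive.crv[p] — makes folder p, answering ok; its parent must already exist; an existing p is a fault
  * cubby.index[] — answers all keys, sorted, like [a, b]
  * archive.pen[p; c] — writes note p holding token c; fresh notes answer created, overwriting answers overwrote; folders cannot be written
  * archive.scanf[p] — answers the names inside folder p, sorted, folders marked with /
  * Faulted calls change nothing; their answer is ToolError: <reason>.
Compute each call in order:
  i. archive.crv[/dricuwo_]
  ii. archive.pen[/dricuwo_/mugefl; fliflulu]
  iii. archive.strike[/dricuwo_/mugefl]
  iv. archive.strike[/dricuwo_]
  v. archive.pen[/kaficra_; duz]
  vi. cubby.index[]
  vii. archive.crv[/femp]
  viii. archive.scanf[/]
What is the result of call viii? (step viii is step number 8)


Answer: [femp/, kaficra_, mosa, snetavib]

Derivation:
I call archive.crv passing /dricuwo_, giving ok.
Invoking archive.pen passing /dricuwo_/mugefl, fliflulu, and observe created.
Calling archive.strike passing /dricuwo_/mugefl, → ok.
Then archive.strike passing /dricuwo_: ok.
Then archive.pen passing /kaficra_, duz, — result: created.
I use cubby.index(), and see [du, gur].
Then archive.crv passing /femp, giving ok.
I call archive.scanf passing /, → [femp/, kaficra_, mosa, snetavib].


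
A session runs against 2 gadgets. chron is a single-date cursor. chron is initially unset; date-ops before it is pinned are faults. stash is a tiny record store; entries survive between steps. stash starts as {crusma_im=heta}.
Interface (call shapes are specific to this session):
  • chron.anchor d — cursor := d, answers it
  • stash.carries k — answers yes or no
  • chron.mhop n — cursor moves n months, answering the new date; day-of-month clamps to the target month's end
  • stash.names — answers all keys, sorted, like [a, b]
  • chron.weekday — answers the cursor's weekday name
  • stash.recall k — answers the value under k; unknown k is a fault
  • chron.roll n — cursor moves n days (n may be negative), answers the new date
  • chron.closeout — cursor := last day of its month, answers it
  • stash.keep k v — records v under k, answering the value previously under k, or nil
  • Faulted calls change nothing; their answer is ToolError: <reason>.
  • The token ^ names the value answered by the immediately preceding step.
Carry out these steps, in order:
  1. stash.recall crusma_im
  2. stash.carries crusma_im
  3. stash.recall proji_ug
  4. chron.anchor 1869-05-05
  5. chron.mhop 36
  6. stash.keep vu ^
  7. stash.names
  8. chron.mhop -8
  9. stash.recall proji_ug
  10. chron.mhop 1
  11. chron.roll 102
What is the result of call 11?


Answer: 1872-01-15

Derivation:
[in] stash.recall crusma_im
  heta
[in] stash.carries crusma_im
  yes
[in] stash.recall proji_ug
  ToolError: no such key proji_ug
[in] chron.anchor 1869-05-05
  1869-05-05
[in] chron.mhop 36
  1872-05-05
[in] stash.keep vu ^
  nil
[in] stash.names
  [crusma_im, vu]
[in] chron.mhop -8
  1871-09-05
[in] stash.recall proji_ug
  ToolError: no such key proji_ug
[in] chron.mhop 1
  1871-10-05
[in] chron.roll 102
  1872-01-15


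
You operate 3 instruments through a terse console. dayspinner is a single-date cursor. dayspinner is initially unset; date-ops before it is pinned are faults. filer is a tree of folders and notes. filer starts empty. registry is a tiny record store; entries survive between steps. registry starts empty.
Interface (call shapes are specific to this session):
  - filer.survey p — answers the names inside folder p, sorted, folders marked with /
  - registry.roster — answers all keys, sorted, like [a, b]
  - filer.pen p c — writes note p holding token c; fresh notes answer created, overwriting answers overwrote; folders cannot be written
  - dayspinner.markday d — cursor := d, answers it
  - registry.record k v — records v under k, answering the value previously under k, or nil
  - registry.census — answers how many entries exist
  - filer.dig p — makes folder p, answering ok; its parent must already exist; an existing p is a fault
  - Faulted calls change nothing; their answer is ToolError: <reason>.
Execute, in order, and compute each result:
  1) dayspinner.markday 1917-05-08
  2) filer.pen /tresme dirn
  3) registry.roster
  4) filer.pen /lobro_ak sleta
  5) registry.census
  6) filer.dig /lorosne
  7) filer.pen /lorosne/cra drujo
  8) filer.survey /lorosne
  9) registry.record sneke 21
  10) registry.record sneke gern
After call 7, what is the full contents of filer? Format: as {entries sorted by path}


> dayspinner.markday d: 1917-05-08
[out] 1917-05-08
> filer.pen p: /tresme c: dirn
[out] created
> registry.roster
[out] []
> filer.pen p: /lobro_ak c: sleta
[out] created
> registry.census
[out] 0
> filer.dig p: /lorosne
[out] ok
> filer.pen p: /lorosne/cra c: drujo
[out] created
> filer.survey p: /lorosne
[out] [cra]
> registry.record k: sneke v: 21
[out] nil
> registry.record k: sneke v: gern
[out] 21

Answer: {lobro_ak=sleta, lorosne/, lorosne/cra=drujo, tresme=dirn}


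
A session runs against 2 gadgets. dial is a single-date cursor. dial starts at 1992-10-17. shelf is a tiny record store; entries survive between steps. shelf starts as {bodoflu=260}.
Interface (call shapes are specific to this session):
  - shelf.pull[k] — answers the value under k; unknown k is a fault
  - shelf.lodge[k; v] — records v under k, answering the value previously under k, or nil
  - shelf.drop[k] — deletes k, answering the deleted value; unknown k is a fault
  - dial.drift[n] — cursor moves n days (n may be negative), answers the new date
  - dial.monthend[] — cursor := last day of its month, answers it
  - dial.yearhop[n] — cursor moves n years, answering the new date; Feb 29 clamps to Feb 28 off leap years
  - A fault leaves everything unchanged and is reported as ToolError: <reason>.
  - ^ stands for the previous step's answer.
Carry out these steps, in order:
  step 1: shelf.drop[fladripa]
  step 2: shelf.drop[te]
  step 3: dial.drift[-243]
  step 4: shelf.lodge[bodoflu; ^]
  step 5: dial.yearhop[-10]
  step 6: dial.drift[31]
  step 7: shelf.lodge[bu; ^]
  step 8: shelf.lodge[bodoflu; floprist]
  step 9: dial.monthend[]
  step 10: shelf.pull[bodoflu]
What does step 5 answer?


Then shelf.drop on fladripa, and get ToolError: no such key fladripa.
I run shelf.drop on te, yielding ToolError: no such key te.
Using dial.drift on -243: 1992-02-17.
Using shelf.lodge on bodoflu, ^: 260.
Invoking dial.yearhop on -10: 1982-02-17.
Next I call dial.drift on 31, — result: 1982-03-20.
Now I run shelf.lodge on bu, ^: nil.
I call shelf.lodge on bodoflu, floprist, and see 1992-02-17.
I call dial.monthend, and observe 1982-03-31.
I try shelf.pull on bodoflu, giving floprist.

Answer: 1982-02-17


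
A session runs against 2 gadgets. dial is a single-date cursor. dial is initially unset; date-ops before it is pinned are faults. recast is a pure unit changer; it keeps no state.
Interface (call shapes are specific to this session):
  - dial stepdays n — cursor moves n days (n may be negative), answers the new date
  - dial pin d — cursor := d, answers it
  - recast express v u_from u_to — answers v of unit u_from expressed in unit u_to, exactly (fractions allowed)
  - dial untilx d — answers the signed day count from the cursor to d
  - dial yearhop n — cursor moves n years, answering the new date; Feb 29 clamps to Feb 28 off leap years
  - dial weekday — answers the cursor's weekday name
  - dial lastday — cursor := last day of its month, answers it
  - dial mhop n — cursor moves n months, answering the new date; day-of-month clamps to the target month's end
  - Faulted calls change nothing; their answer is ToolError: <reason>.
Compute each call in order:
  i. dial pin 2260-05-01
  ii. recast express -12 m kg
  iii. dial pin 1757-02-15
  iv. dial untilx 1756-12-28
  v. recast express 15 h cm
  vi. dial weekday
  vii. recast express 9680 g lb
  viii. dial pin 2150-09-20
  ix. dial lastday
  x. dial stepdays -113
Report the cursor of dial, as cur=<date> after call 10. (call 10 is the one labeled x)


CALL dial pin[d='2260-05-01']
RET  2260-05-01
CALL recast express[v='-12'; u_from='m'; u_to='kg']
RET  ToolError: incompatible units
CALL dial pin[d='1757-02-15']
RET  1757-02-15
CALL dial untilx[d='1756-12-28']
RET  -49
CALL recast express[v='15'; u_from='h'; u_to='cm']
RET  ToolError: incompatible units
CALL dial weekday[]
RET  Tuesday
CALL recast express[v='9680'; u_from='g'; u_to='lb']
RET  88000000/4123567
CALL dial pin[d='2150-09-20']
RET  2150-09-20
CALL dial lastday[]
RET  2150-09-30
CALL dial stepdays[n='-113']
RET  2150-06-09

Answer: cur=2150-06-09


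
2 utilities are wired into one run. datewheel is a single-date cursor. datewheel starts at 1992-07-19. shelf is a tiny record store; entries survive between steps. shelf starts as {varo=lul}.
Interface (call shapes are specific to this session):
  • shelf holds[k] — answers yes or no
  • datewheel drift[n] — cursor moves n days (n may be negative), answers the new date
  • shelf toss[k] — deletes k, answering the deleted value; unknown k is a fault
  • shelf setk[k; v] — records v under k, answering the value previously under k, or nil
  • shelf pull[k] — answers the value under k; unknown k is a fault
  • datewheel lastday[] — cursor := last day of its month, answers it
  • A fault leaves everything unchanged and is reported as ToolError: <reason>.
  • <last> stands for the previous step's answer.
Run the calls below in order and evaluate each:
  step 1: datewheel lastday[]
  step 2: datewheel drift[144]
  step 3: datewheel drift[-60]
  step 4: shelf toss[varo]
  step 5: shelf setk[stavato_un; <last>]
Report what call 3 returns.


·→ datewheel lastday()
·← 1992-07-31
·→ datewheel drift(n='144')
·← 1992-12-22
·→ datewheel drift(n='-60')
·← 1992-10-23
·→ shelf toss(k='varo')
·← lul
·→ shelf setk(k='stavato_un', v='<last>')
·← nil

Answer: 1992-10-23


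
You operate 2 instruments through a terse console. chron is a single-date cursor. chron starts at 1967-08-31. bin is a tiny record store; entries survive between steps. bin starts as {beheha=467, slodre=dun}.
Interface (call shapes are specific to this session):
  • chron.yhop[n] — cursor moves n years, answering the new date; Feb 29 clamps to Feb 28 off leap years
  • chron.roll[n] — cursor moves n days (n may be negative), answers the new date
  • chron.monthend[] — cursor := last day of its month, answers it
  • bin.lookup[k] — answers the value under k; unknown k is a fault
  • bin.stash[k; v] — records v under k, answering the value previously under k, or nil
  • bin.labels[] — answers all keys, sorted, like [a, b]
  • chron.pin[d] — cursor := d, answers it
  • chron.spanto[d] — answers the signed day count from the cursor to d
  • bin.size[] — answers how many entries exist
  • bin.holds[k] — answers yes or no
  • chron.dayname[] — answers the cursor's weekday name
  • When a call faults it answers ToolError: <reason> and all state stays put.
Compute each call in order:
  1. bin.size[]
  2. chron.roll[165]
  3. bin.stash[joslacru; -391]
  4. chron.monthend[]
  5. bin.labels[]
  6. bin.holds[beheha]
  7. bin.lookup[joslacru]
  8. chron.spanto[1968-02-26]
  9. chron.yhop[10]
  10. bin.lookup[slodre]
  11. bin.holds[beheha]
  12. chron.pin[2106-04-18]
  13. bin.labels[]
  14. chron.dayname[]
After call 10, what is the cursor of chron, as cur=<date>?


>>> size
  2
>>> roll 165
  1968-02-12
>>> stash joslacru -391
  nil
>>> monthend
  1968-02-29
>>> labels
  [beheha, joslacru, slodre]
>>> holds beheha
  yes
>>> lookup joslacru
  -391
>>> spanto 1968-02-26
  -3
>>> yhop 10
  1978-02-28
>>> lookup slodre
  dun
>>> holds beheha
  yes
>>> pin 2106-04-18
  2106-04-18
>>> labels
  [beheha, joslacru, slodre]
>>> dayname
  Sunday

Answer: cur=1978-02-28


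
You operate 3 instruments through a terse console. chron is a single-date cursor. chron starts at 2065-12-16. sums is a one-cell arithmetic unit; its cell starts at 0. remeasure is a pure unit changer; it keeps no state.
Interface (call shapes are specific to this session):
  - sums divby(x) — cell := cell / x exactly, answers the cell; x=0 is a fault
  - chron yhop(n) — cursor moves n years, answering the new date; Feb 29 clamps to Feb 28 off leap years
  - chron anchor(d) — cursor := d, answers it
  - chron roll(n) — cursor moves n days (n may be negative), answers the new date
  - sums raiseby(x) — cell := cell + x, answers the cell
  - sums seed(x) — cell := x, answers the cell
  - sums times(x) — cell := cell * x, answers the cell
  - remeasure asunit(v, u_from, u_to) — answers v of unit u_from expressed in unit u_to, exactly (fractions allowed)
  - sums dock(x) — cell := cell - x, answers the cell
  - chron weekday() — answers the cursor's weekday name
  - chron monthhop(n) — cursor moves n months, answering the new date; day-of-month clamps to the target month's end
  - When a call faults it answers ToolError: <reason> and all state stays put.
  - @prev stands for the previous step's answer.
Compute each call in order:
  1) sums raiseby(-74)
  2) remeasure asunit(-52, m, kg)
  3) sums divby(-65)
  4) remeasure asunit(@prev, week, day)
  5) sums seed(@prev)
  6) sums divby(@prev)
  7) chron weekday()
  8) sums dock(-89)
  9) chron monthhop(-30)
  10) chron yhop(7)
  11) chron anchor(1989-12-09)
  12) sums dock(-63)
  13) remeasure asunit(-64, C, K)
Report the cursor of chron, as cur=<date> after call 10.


Answer: cur=2070-06-16

Derivation:
→ sums raiseby(x: -74)
← -74
→ remeasure asunit(v: -52, u_from: m, u_to: kg)
← ToolError: incompatible units
→ sums divby(x: -65)
← 74/65
→ remeasure asunit(v: @prev, u_from: week, u_to: day)
← 518/65
→ sums seed(x: @prev)
← 518/65
→ sums divby(x: @prev)
← 1
→ chron weekday()
← Wednesday
→ sums dock(x: -89)
← 90
→ chron monthhop(n: -30)
← 2063-06-16
→ chron yhop(n: 7)
← 2070-06-16
→ chron anchor(d: 1989-12-09)
← 1989-12-09
→ sums dock(x: -63)
← 153
→ remeasure asunit(v: -64, u_from: C, u_to: K)
← 4183/20


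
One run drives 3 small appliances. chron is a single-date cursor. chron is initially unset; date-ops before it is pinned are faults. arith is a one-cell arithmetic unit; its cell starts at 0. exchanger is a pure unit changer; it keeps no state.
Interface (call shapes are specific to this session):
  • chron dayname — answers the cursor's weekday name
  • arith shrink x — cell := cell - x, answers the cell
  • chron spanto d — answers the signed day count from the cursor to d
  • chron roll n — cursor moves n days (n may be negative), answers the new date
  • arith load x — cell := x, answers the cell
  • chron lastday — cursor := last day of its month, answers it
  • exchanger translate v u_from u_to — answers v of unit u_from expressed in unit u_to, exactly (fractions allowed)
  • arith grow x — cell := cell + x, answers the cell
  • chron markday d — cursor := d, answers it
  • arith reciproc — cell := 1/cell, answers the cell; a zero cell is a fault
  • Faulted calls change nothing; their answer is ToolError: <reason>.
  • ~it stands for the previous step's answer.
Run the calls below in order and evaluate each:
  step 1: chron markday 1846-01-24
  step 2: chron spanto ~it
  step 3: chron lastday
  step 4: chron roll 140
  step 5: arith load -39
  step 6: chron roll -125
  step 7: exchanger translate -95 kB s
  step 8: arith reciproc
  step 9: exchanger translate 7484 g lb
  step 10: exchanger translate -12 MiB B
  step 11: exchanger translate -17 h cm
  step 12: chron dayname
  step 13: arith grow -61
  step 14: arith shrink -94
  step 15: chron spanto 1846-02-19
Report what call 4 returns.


[in] chron markday d='1846-01-24'
:: 1846-01-24
[in] chron spanto d='~it'
:: 0
[in] chron lastday
:: 1846-01-31
[in] chron roll n='140'
:: 1846-06-20
[in] arith load x='-39'
:: -39
[in] chron roll n='-125'
:: 1846-02-15
[in] exchanger translate v='-95' u_from='kB' u_to='s'
:: ToolError: incompatible units
[in] arith reciproc
:: -1/39
[in] exchanger translate v='7484' u_from='g' u_to='lb'
:: 748400000/45359237
[in] exchanger translate v='-12' u_from='MiB' u_to='B'
:: -12582912
[in] exchanger translate v='-17' u_from='h' u_to='cm'
:: ToolError: incompatible units
[in] chron dayname
:: Sunday
[in] arith grow x='-61'
:: -2380/39
[in] arith shrink x='-94'
:: 1286/39
[in] chron spanto d='1846-02-19'
:: 4

Answer: 1846-06-20


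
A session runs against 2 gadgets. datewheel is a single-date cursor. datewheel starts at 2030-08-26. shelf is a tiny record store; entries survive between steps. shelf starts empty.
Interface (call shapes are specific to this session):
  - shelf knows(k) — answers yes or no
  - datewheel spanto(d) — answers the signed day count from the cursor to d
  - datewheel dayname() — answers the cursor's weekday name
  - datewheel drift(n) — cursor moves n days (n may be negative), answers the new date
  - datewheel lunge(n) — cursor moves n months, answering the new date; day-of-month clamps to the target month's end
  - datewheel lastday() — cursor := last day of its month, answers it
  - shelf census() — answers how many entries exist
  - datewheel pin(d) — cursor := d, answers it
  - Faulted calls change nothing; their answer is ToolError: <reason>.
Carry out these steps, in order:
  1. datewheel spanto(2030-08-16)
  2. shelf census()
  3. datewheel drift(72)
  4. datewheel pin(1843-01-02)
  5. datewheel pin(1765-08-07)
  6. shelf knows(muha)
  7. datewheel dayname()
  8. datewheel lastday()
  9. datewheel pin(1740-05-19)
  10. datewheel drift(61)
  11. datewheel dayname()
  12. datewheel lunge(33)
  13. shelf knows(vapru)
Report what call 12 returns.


Answer: 1743-04-19

Derivation:
·→ datewheel spanto(d='2030-08-16')
·← -10
·→ shelf census()
·← 0
·→ datewheel drift(n='72')
·← 2030-11-06
·→ datewheel pin(d='1843-01-02')
·← 1843-01-02
·→ datewheel pin(d='1765-08-07')
·← 1765-08-07
·→ shelf knows(k='muha')
·← no
·→ datewheel dayname()
·← Wednesday
·→ datewheel lastday()
·← 1765-08-31
·→ datewheel pin(d='1740-05-19')
·← 1740-05-19
·→ datewheel drift(n='61')
·← 1740-07-19
·→ datewheel dayname()
·← Tuesday
·→ datewheel lunge(n='33')
·← 1743-04-19
·→ shelf knows(k='vapru')
·← no


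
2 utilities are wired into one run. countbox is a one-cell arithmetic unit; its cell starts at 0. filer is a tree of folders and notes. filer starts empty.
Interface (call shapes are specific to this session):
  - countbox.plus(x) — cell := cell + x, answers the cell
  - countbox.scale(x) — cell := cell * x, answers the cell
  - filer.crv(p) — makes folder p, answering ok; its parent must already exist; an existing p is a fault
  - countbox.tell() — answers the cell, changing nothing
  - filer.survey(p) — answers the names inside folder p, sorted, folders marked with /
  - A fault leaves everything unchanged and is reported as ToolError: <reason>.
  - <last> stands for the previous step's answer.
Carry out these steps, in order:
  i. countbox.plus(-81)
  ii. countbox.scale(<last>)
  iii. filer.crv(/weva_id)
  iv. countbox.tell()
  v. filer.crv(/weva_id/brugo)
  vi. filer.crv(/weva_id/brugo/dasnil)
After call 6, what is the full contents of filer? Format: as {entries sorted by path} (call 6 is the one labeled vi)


// countbox.plus(x→-81) -> -81
// countbox.scale(x→<last>) -> 6561
// filer.crv(p→/weva_id) -> ok
// countbox.tell() -> 6561
// filer.crv(p→/weva_id/brugo) -> ok
// filer.crv(p→/weva_id/brugo/dasnil) -> ok

Answer: {weva_id/, weva_id/brugo/, weva_id/brugo/dasnil/}


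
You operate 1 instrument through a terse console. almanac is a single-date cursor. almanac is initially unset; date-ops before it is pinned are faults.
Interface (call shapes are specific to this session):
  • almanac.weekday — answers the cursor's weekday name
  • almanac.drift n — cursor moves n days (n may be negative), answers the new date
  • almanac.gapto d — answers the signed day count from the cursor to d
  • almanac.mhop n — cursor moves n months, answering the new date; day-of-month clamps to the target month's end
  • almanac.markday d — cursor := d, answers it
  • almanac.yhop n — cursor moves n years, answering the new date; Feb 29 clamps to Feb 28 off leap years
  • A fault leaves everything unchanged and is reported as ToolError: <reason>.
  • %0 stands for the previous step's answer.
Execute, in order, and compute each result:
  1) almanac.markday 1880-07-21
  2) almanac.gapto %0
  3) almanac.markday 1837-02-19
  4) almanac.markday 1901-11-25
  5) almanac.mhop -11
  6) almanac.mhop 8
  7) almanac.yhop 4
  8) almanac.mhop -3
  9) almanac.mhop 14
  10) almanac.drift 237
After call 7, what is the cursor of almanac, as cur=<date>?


Answer: cur=1905-08-25

Derivation:
// markday(1880-07-21) == 1880-07-21
// gapto(%0) == 0
// markday(1837-02-19) == 1837-02-19
// markday(1901-11-25) == 1901-11-25
// mhop(-11) == 1900-12-25
// mhop(8) == 1901-08-25
// yhop(4) == 1905-08-25
// mhop(-3) == 1905-05-25
// mhop(14) == 1906-07-25
// drift(237) == 1907-03-19


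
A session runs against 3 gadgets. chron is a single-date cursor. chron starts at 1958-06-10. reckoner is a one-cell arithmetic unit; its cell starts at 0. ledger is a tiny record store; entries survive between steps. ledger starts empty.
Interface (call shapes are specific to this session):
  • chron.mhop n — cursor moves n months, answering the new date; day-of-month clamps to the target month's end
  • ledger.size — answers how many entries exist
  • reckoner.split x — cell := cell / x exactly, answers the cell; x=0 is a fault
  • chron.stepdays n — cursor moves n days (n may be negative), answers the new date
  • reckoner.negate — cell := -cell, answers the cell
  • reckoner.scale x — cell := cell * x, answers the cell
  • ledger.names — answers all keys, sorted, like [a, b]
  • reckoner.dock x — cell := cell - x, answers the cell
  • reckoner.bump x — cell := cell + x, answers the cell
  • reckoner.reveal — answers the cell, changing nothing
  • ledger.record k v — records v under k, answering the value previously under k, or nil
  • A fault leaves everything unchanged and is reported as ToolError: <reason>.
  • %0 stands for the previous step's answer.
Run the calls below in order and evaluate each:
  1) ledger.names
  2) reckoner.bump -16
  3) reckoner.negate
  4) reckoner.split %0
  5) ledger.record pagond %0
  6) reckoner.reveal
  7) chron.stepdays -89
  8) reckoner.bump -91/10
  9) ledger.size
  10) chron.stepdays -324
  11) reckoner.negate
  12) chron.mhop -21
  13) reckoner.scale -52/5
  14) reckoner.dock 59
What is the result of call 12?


Answer: 1955-07-23

Derivation:
$ ledger.names
:: []
$ reckoner.bump -16
:: -16
$ reckoner.negate
:: 16
$ reckoner.split %0
:: 1
$ ledger.record pagond %0
:: nil
$ reckoner.reveal
:: 1
$ chron.stepdays -89
:: 1958-03-13
$ reckoner.bump -91/10
:: -81/10
$ ledger.size
:: 1
$ chron.stepdays -324
:: 1957-04-23
$ reckoner.negate
:: 81/10
$ chron.mhop -21
:: 1955-07-23
$ reckoner.scale -52/5
:: -2106/25
$ reckoner.dock 59
:: -3581/25


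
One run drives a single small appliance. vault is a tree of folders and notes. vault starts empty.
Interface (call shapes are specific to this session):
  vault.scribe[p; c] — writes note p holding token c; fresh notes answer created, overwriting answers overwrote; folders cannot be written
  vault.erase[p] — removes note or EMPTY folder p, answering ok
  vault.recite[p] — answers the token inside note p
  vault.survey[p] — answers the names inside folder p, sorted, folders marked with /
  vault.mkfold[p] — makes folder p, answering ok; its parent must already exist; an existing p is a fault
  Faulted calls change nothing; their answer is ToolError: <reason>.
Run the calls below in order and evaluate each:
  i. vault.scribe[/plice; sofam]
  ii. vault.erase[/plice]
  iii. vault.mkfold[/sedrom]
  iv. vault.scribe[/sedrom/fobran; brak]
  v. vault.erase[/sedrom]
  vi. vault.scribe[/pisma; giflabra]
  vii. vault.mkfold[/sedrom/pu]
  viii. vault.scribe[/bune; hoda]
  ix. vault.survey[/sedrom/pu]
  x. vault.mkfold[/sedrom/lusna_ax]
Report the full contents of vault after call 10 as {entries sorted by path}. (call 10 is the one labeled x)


Answer: {bune=hoda, pisma=giflabra, sedrom/, sedrom/fobran=brak, sedrom/lusna_ax/, sedrom/pu/}

Derivation:
// 1. vault.scribe(p→/plice, c→sofam) == created
// 2. vault.erase(p→/plice) == ok
// 3. vault.mkfold(p→/sedrom) == ok
// 4. vault.scribe(p→/sedrom/fobran, c→brak) == created
// 5. vault.erase(p→/sedrom) == ToolError: not empty
// 6. vault.scribe(p→/pisma, c→giflabra) == created
// 7. vault.mkfold(p→/sedrom/pu) == ok
// 8. vault.scribe(p→/bune, c→hoda) == created
// 9. vault.survey(p→/sedrom/pu) == []
// 10. vault.mkfold(p→/sedrom/lusna_ax) == ok


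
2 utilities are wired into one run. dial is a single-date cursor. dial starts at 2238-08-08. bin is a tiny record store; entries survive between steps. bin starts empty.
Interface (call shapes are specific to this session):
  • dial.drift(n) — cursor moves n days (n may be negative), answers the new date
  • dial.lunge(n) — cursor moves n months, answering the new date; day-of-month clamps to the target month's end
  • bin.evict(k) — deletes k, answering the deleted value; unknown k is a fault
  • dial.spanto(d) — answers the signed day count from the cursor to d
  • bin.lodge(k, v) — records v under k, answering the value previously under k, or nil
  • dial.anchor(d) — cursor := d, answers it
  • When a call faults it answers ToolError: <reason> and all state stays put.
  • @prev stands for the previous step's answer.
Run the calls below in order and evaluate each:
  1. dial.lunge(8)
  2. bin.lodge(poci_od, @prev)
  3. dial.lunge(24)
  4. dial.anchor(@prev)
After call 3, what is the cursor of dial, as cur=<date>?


# 1. dial.lunge(n=8) -> 2239-04-08
# 2. bin.lodge(k=poci_od, v=@prev) -> nil
# 3. dial.lunge(n=24) -> 2241-04-08
# 4. dial.anchor(d=@prev) -> 2241-04-08

Answer: cur=2241-04-08


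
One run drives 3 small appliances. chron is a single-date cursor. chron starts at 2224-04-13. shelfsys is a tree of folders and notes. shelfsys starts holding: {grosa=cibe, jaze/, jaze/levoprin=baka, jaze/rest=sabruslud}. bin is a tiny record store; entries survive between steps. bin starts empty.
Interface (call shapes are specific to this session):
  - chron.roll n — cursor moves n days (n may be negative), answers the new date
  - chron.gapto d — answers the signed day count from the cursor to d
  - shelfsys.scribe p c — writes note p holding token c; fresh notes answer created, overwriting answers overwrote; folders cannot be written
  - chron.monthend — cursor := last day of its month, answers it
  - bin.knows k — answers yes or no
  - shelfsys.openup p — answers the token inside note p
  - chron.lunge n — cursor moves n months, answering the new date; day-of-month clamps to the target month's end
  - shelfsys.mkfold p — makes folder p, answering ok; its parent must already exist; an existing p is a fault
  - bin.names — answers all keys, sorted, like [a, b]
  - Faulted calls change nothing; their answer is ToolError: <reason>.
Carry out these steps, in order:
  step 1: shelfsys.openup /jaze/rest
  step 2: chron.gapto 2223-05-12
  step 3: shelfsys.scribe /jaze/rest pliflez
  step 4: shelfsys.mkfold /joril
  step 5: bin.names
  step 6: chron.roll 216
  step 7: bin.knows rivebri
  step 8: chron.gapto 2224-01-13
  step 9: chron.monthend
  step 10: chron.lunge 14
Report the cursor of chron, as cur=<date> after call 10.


Answer: cur=2226-01-30

Derivation:
# openup(p=/jaze/rest) : sabruslud
# gapto(d=2223-05-12) : -337
# scribe(p=/jaze/rest, c=pliflez) : overwrote
# mkfold(p=/joril) : ok
# names() : []
# roll(n=216) : 2224-11-15
# knows(k=rivebri) : no
# gapto(d=2224-01-13) : -307
# monthend() : 2224-11-30
# lunge(n=14) : 2226-01-30


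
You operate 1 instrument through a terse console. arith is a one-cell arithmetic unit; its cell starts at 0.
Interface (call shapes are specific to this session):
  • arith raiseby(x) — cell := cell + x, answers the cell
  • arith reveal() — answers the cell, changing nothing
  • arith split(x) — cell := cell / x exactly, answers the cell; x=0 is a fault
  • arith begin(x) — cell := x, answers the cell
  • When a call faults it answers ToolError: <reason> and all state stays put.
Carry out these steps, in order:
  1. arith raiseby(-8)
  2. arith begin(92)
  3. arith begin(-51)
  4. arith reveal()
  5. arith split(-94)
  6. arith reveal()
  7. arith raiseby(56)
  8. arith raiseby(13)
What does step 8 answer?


Answer: 6537/94

Derivation:
-- arith raiseby(x→-8) == -8
-- arith begin(x→92) == 92
-- arith begin(x→-51) == -51
-- arith reveal() == -51
-- arith split(x→-94) == 51/94
-- arith reveal() == 51/94
-- arith raiseby(x→56) == 5315/94
-- arith raiseby(x→13) == 6537/94


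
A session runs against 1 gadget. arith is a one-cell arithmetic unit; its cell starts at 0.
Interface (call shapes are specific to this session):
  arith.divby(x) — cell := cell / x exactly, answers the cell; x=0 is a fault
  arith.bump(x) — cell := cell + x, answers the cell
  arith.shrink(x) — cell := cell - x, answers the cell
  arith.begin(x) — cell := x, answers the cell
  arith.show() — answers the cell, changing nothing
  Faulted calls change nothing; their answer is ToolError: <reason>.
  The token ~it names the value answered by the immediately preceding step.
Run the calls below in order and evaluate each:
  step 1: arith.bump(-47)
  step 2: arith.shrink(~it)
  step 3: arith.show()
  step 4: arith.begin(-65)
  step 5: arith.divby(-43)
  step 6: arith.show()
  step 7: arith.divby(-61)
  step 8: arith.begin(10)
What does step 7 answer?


→ arith.bump(-47)
← -47
→ arith.shrink(~it)
← 0
→ arith.show()
← 0
→ arith.begin(-65)
← -65
→ arith.divby(-43)
← 65/43
→ arith.show()
← 65/43
→ arith.divby(-61)
← -65/2623
→ arith.begin(10)
← 10

Answer: -65/2623


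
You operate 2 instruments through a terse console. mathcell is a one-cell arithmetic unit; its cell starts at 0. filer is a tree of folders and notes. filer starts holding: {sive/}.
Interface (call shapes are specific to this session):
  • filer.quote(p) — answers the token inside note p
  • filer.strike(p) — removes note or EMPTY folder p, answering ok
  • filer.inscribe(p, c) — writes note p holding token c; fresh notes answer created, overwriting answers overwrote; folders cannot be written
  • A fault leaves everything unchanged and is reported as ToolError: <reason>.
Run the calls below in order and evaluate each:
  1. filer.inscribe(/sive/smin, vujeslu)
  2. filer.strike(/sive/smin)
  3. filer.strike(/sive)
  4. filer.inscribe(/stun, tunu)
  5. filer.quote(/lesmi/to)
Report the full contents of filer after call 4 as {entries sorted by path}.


Answer: {stun=tunu}

Derivation:
-> inscribe(p: /sive/smin, c: vujeslu)
<- created
-> strike(p: /sive/smin)
<- ok
-> strike(p: /sive)
<- ok
-> inscribe(p: /stun, c: tunu)
<- created
-> quote(p: /lesmi/to)
<- ToolError: not found


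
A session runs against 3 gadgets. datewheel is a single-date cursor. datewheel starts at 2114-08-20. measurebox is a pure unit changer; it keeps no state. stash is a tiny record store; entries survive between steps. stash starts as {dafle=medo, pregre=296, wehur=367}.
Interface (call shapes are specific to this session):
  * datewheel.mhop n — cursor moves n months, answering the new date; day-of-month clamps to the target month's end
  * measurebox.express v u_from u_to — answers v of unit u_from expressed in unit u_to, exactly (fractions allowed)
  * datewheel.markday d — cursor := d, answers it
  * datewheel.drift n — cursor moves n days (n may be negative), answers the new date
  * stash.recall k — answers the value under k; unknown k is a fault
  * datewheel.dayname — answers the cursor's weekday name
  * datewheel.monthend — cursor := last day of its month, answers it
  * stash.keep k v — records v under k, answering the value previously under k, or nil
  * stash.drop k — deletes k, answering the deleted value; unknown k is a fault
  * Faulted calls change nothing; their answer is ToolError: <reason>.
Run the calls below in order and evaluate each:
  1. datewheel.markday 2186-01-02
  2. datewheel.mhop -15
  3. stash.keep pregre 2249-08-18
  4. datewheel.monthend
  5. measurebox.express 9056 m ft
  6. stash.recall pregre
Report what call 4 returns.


Next I call datewheel.markday passing d: 2186-01-02, — result: 2186-01-02.
I use datewheel.mhop passing n: -15, → 2184-10-02.
I call stash.keep passing k: pregre, v: 2249-08-18: 296.
Now I run datewheel.monthend, and observe 2184-10-31.
I use measurebox.express passing v: 9056, u_from: m, u_to: ft, yielding 11320000/381.
I invoke stash.recall passing k: pregre, and see 2249-08-18.

Answer: 2184-10-31


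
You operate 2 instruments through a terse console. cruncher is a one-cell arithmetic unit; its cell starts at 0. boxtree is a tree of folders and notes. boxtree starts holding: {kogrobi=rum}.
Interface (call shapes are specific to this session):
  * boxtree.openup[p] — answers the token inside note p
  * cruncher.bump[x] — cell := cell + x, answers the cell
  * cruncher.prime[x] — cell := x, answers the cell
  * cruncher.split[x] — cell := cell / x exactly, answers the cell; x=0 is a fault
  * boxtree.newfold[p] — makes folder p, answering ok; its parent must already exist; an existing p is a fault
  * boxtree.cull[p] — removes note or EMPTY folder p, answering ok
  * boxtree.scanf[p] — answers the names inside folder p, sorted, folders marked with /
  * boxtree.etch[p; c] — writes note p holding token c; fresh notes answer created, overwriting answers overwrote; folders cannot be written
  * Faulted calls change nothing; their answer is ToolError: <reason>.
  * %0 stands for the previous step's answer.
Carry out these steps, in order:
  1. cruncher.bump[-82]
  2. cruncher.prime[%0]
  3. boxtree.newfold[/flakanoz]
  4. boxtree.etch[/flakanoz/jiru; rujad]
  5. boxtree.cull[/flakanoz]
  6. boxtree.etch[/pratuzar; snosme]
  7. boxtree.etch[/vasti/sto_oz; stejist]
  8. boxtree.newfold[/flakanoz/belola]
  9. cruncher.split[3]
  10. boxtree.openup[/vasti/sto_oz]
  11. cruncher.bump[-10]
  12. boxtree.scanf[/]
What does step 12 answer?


Answer: [flakanoz/, kogrobi, pratuzar]

Derivation:
Act: cruncher.bump[x='-82']
Obs: -82
Act: cruncher.prime[x='%0']
Obs: -82
Act: boxtree.newfold[p='/flakanoz']
Obs: ok
Act: boxtree.etch[p='/flakanoz/jiru'; c='rujad']
Obs: created
Act: boxtree.cull[p='/flakanoz']
Obs: ToolError: not empty
Act: boxtree.etch[p='/pratuzar'; c='snosme']
Obs: created
Act: boxtree.etch[p='/vasti/sto_oz'; c='stejist']
Obs: ToolError: no parent
Act: boxtree.newfold[p='/flakanoz/belola']
Obs: ok
Act: cruncher.split[x='3']
Obs: -82/3
Act: boxtree.openup[p='/vasti/sto_oz']
Obs: ToolError: not found
Act: cruncher.bump[x='-10']
Obs: -112/3
Act: boxtree.scanf[p='/']
Obs: [flakanoz/, kogrobi, pratuzar]


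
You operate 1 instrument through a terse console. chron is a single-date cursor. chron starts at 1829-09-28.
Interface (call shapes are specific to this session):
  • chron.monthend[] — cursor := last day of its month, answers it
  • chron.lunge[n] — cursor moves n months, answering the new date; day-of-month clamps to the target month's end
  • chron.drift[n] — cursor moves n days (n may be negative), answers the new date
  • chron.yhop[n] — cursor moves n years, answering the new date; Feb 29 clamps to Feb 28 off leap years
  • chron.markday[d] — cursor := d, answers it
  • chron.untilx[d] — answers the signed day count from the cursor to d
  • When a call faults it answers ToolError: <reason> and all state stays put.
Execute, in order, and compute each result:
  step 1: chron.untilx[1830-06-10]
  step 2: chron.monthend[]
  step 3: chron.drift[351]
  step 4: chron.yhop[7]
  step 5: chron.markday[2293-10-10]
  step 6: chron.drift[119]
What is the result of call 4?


Answer: 1837-09-16

Derivation:
Act: chron.untilx[d: 1830-06-10]
Obs: 255
Act: chron.monthend[]
Obs: 1829-09-30
Act: chron.drift[n: 351]
Obs: 1830-09-16
Act: chron.yhop[n: 7]
Obs: 1837-09-16
Act: chron.markday[d: 2293-10-10]
Obs: 2293-10-10
Act: chron.drift[n: 119]
Obs: 2294-02-06


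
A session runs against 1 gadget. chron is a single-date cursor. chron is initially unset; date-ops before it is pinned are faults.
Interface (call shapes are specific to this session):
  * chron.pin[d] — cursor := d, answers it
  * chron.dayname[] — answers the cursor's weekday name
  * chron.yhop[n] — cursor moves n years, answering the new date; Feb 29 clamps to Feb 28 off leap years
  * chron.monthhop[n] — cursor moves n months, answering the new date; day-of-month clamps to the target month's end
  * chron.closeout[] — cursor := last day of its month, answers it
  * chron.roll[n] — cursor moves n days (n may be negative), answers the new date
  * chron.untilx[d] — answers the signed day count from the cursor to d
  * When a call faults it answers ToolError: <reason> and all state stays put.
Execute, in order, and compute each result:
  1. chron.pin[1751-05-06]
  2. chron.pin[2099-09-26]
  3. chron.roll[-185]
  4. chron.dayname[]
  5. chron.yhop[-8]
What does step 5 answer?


% chron.pin d='1751-05-06'
= 1751-05-06
% chron.pin d='2099-09-26'
= 2099-09-26
% chron.roll n='-185'
= 2099-03-25
% chron.dayname
= Wednesday
% chron.yhop n='-8'
= 2091-03-25

Answer: 2091-03-25


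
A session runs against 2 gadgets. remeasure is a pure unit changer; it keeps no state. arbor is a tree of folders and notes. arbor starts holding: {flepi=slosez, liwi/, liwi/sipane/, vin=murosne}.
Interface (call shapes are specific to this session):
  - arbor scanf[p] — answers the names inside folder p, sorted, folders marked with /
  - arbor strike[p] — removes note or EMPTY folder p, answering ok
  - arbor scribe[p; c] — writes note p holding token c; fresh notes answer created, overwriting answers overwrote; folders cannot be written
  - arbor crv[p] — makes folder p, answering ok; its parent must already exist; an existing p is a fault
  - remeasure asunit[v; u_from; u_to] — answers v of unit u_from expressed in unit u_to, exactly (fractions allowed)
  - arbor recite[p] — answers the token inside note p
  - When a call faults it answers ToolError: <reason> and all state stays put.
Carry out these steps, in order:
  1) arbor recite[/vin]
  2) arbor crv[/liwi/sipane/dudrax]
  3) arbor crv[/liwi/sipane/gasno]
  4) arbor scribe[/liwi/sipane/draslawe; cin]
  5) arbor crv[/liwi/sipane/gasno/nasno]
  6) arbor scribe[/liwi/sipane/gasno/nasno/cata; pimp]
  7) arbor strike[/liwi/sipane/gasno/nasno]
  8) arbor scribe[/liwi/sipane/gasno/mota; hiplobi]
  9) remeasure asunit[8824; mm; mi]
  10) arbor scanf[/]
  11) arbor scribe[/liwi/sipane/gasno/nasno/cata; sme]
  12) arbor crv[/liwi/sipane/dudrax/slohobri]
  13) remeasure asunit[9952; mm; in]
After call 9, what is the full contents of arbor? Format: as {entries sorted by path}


Answer: {flepi=slosez, liwi/, liwi/sipane/, liwi/sipane/draslawe=cin, liwi/sipane/dudrax/, liwi/sipane/gasno/, liwi/sipane/gasno/mota=hiplobi, liwi/sipane/gasno/nasno/, liwi/sipane/gasno/nasno/cata=pimp, vin=murosne}

Derivation:
→ arbor recite(p: /vin)
← murosne
→ arbor crv(p: /liwi/sipane/dudrax)
← ok
→ arbor crv(p: /liwi/sipane/gasno)
← ok
→ arbor scribe(p: /liwi/sipane/draslawe, c: cin)
← created
→ arbor crv(p: /liwi/sipane/gasno/nasno)
← ok
→ arbor scribe(p: /liwi/sipane/gasno/nasno/cata, c: pimp)
← created
→ arbor strike(p: /liwi/sipane/gasno/nasno)
← ToolError: not empty
→ arbor scribe(p: /liwi/sipane/gasno/mota, c: hiplobi)
← created
→ remeasure asunit(v: 8824, u_from: mm, u_to: mi)
← 1103/201168
→ arbor scanf(p: /)
← [flepi, liwi/, vin]
→ arbor scribe(p: /liwi/sipane/gasno/nasno/cata, c: sme)
← overwrote
→ arbor crv(p: /liwi/sipane/dudrax/slohobri)
← ok
→ remeasure asunit(v: 9952, u_from: mm, u_to: in)
← 49760/127
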